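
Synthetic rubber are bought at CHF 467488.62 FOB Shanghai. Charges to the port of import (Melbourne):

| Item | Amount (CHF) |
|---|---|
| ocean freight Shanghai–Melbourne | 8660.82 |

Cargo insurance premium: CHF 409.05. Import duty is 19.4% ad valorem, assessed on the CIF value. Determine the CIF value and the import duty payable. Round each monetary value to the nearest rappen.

CIF = FOB price + freight + insurance
CIF = 467488.62 + 8660.82 + 409.05 = 476558.49
Import duty = 476558.49 × 19.4% = 92452.35

CIF value: CHF 476558.49; import duty: CHF 92452.35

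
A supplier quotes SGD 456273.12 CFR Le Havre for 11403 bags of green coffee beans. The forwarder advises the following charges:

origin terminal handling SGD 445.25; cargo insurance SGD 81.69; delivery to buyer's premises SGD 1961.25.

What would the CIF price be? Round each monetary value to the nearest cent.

CIF price: SGD 456354.81

Not relevant to the conversion: origin terminal — on the seller under both CFR and CIF; already in the CFR price and stays in the CIF price. delivery — on the buyer under both terms; not part of either seller's price.
From CFR to CIF, the seller additionally bears: insurance.
CIF price = 456273.12 + 81.69 = 456354.81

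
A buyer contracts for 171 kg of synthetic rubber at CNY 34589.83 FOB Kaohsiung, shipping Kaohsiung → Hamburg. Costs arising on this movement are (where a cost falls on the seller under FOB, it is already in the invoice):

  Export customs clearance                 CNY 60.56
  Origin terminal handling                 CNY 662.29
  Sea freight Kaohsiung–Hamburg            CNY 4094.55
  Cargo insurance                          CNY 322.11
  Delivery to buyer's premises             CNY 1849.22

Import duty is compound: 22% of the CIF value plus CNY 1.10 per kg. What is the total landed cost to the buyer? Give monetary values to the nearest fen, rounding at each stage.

Total landed cost: CNY 49625.24

FOB: the seller bears costs until goods are on board at the origin port; the buyer bears freight, insurance and all costs thereafter.
Already in the invoice (seller's account under FOB): export clearance, origin terminal — exclude.
CIF value = FOB price + freight + insurance = 34589.83 + 4094.55 + 322.11 = 39006.49
Ad valorem component: 39006.49 × 22% = 8581.43
Specific component: 171 × 1.10 = 188.10
Import duty = 8581.43 + 188.10 = 8769.53
Buyer bears: freight 4094.55 + insurance 322.11 + delivery 1849.22 + duty 8769.53 = 15035.41
Landed cost = invoice 34589.83 + 15035.41 = 49625.24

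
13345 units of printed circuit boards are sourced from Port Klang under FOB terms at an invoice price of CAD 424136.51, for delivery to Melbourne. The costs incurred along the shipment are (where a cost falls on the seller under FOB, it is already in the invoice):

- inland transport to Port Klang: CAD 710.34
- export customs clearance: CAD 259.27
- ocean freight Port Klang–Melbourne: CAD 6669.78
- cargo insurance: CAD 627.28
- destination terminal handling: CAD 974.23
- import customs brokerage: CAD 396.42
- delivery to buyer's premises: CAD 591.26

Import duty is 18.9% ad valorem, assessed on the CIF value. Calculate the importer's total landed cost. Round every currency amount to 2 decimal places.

FOB: the seller bears costs until goods are on board at the origin port; the buyer bears freight, insurance and all costs thereafter.
Already in the invoice (seller's account under FOB): inland to port, export clearance — exclude.
CIF value = FOB price + freight + insurance = 424136.51 + 6669.78 + 627.28 = 431433.57
Import duty = 431433.57 × 18.9% = 81540.94
Buyer bears: freight 6669.78 + insurance 627.28 + destination terminal 974.23 + brokerage 396.42 + delivery 591.26 + duty 81540.94 = 90799.91
Landed cost = invoice 424136.51 + 90799.91 = 514936.42

Total landed cost: CAD 514936.42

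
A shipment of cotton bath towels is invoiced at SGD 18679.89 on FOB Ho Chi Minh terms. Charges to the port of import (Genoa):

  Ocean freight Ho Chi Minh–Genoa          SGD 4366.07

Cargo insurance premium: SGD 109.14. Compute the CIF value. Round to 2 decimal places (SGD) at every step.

CIF = FOB price + freight + insurance
CIF = 18679.89 + 4366.07 + 109.14 = 23155.10

CIF value: SGD 23155.10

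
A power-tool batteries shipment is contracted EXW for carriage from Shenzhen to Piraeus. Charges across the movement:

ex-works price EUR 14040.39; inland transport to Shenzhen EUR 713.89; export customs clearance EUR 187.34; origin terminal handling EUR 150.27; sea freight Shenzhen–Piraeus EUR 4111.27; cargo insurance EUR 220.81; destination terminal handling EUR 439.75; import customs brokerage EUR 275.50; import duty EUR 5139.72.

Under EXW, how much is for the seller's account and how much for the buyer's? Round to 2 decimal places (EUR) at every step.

EXW: the seller makes goods available at their premises; the buyer bears all onward costs.
Seller's account: goods 14040.39 = 14040.39
Buyer's account: inland to port 713.89 + export clearance 187.34 + origin terminal 150.27 + freight 4111.27 + insurance 220.81 + destination terminal 439.75 + brokerage 275.50 + duty 5139.72 = 11238.55

Seller: EUR 14040.39; buyer: EUR 11238.55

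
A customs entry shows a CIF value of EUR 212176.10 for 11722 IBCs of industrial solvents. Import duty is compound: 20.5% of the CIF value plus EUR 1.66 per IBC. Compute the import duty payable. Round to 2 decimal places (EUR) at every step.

Import duty: EUR 62954.62

Ad valorem component: 212176.10 × 20.5% = 43496.10
Specific component: 11722 × 1.66 = 19458.52
Import duty = 43496.10 + 19458.52 = 62954.62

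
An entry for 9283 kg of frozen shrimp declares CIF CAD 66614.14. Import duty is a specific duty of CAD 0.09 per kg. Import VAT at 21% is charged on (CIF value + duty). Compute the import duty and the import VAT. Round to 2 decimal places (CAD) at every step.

Import duty = 9283 × 0.09 = 835.47
VAT base = CIF + duty = 66614.14 + 835.47 = 67449.61
Import VAT = 67449.61 × 21% = 14164.42

Import duty: CAD 835.47; import VAT: CAD 14164.42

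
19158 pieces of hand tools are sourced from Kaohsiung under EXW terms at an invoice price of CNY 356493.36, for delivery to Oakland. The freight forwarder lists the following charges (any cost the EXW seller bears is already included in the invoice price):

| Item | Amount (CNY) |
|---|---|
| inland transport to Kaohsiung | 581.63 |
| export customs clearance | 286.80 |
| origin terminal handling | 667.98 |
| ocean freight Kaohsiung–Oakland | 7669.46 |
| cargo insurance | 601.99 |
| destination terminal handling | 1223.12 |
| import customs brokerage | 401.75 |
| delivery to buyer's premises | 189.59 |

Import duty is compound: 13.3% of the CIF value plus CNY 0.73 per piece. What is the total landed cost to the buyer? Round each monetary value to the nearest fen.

Total landed cost: CNY 430819.08

EXW: the seller makes goods available at their premises; the buyer bears all onward costs.
CIF value = EXW price + inland to port + export clearance + origin terminal + freight + insurance = 356493.36 + 581.63 + 286.80 + 667.98 + 7669.46 + 601.99 = 366301.22
Ad valorem component: 366301.22 × 13.3% = 48718.06
Specific component: 19158 × 0.73 = 13985.34
Import duty = 48718.06 + 13985.34 = 62703.40
Buyer bears: inland to port 581.63 + export clearance 286.80 + origin terminal 667.98 + freight 7669.46 + insurance 601.99 + destination terminal 1223.12 + brokerage 401.75 + delivery 189.59 + duty 62703.40 = 74325.72
Landed cost = invoice 356493.36 + 74325.72 = 430819.08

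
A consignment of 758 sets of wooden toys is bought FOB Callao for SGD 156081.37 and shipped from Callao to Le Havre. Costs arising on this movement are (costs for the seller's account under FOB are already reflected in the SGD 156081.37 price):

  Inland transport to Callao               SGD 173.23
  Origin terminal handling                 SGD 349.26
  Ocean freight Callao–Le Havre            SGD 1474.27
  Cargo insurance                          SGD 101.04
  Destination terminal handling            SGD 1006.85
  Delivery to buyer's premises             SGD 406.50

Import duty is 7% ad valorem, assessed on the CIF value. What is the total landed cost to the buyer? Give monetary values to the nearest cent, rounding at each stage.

FOB: the seller bears costs until goods are on board at the origin port; the buyer bears freight, insurance and all costs thereafter.
Already in the invoice (seller's account under FOB): inland to port, origin terminal — exclude.
CIF value = FOB price + freight + insurance = 156081.37 + 1474.27 + 101.04 = 157656.68
Import duty = 157656.68 × 7% = 11035.97
Buyer bears: freight 1474.27 + insurance 101.04 + destination terminal 1006.85 + delivery 406.50 + duty 11035.97 = 14024.63
Landed cost = invoice 156081.37 + 14024.63 = 170106.00

Total landed cost: SGD 170106.00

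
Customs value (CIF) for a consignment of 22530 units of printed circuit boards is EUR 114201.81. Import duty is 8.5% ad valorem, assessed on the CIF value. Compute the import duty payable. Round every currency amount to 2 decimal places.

Import duty: EUR 9707.15

Import duty = 114201.81 × 8.5% = 9707.15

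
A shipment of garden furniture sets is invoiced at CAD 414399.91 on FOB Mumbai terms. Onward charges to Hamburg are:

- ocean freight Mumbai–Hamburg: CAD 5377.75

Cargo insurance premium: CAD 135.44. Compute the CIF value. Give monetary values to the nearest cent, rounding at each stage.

CIF = FOB price + freight + insurance
CIF = 414399.91 + 5377.75 + 135.44 = 419913.10

CIF value: CAD 419913.10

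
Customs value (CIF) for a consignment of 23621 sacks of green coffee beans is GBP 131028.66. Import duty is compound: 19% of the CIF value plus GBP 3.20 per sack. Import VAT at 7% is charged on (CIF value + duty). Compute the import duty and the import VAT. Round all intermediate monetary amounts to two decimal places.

Ad valorem component: 131028.66 × 19% = 24895.45
Specific component: 23621 × 3.20 = 75587.20
Import duty = 24895.45 + 75587.20 = 100482.65
VAT base = CIF + duty = 131028.66 + 100482.65 = 231511.31
Import VAT = 231511.31 × 7% = 16205.79

Import duty: GBP 100482.65; import VAT: GBP 16205.79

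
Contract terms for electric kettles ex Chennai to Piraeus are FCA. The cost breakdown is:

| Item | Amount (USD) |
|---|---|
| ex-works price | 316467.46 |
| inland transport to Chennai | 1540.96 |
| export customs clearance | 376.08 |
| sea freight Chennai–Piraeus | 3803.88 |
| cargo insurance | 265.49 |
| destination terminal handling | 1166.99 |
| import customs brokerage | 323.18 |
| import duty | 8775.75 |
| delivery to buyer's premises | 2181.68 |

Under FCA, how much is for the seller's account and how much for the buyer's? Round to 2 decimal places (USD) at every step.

FCA: the seller delivers export-cleared goods to the carrier; the buyer bears costs from that point.
Seller's account: goods 316467.46 + inland to port 1540.96 + export clearance 376.08 = 318384.50
Buyer's account: freight 3803.88 + insurance 265.49 + destination terminal 1166.99 + brokerage 323.18 + duty 8775.75 + delivery 2181.68 = 16516.97

Seller: USD 318384.50; buyer: USD 16516.97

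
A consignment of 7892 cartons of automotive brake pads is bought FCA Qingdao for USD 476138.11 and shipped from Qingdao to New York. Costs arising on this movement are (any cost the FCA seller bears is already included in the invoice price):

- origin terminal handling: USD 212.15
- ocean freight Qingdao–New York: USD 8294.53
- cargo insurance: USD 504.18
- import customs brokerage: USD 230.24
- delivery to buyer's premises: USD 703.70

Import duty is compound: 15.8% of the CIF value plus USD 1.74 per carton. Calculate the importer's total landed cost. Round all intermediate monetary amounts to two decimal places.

Total landed cost: USD 576468.53

FCA: the seller delivers export-cleared goods to the carrier; the buyer bears costs from that point.
CIF value = FCA price + origin terminal + freight + insurance = 476138.11 + 212.15 + 8294.53 + 504.18 = 485148.97
Ad valorem component: 485148.97 × 15.8% = 76653.54
Specific component: 7892 × 1.74 = 13732.08
Import duty = 76653.54 + 13732.08 = 90385.62
Buyer bears: origin terminal 212.15 + freight 8294.53 + insurance 504.18 + brokerage 230.24 + delivery 703.70 + duty 90385.62 = 100330.42
Landed cost = invoice 476138.11 + 100330.42 = 576468.53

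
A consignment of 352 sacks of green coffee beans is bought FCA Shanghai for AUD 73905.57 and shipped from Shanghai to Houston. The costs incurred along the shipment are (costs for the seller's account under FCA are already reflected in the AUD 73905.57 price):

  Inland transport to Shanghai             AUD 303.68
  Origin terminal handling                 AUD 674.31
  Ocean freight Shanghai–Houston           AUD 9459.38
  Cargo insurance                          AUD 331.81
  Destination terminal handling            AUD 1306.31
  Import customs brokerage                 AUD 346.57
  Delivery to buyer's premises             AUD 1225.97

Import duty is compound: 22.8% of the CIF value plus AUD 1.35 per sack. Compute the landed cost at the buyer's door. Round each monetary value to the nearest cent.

FCA: the seller delivers export-cleared goods to the carrier; the buyer bears costs from that point.
Already in the invoice (seller's account under FCA): inland to port — exclude.
CIF value = FCA price + origin terminal + freight + insurance = 73905.57 + 674.31 + 9459.38 + 331.81 = 84371.07
Ad valorem component: 84371.07 × 22.8% = 19236.60
Specific component: 352 × 1.35 = 475.20
Import duty = 19236.60 + 475.20 = 19711.80
Buyer bears: origin terminal 674.31 + freight 9459.38 + insurance 331.81 + destination terminal 1306.31 + brokerage 346.57 + delivery 1225.97 + duty 19711.80 = 33056.15
Landed cost = invoice 73905.57 + 33056.15 = 106961.72

Total landed cost: AUD 106961.72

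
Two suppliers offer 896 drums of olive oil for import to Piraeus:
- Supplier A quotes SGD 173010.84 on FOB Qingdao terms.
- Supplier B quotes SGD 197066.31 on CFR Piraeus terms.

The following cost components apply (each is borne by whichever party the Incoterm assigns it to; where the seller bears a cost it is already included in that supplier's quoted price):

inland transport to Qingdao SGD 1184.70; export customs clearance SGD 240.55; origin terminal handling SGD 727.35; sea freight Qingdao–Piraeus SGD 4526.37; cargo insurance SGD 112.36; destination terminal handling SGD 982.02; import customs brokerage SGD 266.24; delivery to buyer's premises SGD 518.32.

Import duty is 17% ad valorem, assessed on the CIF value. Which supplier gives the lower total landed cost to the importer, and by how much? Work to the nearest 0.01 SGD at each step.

Supplier A (FOB):
CIF value = FOB price + freight + insurance = 173010.84 + 4526.37 + 112.36 = 177649.57
Import duty = 177649.57 × 17% = 30200.43
Buyer bears (A): 4526.37 + 112.36 + 982.02 + 266.24 + 518.32 = 6405.31
Landed cost (A) = invoice 173010.84 + 6405.31 + duty 30200.43 = 209616.58
Supplier B (CFR):
CIF value = CFR price + insurance = 197066.31 + 112.36 = 197178.67
Import duty = 197178.67 × 17% = 33520.37
Buyer bears (B): 112.36 + 982.02 + 266.24 + 518.32 = 1878.94
Landed cost (B) = invoice 197066.31 + 1878.94 + duty 33520.37 = 232465.62
Difference = |209616.58 − 232465.62| = 22849.04

Supplier A is cheaper by SGD 22849.04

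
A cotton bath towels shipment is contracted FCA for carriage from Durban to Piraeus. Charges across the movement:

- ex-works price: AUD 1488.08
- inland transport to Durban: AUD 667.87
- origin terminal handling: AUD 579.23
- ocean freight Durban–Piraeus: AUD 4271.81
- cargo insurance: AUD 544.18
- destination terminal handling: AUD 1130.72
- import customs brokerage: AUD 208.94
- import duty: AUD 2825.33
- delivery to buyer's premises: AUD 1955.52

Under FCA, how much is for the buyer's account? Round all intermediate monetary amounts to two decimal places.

Buyer's account: AUD 11515.73

FCA: the seller delivers export-cleared goods to the carrier; the buyer bears costs from that point.
Seller's account: goods 1488.08 + inland to port 667.87 = 2155.95
Buyer's account: origin terminal 579.23 + freight 4271.81 + insurance 544.18 + destination terminal 1130.72 + brokerage 208.94 + duty 2825.33 + delivery 1955.52 = 11515.73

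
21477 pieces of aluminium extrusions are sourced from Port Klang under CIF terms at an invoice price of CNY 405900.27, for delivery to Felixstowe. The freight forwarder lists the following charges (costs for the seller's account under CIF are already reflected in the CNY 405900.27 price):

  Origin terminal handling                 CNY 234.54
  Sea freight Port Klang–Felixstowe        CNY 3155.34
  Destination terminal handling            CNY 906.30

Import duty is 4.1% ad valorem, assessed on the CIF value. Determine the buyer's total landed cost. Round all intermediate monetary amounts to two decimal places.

Total landed cost: CNY 423448.48

CIF: the seller pays costs through ocean freight and marine insurance to the destination port.
Already in the invoice (seller's account under CIF): origin terminal, freight — exclude.
The CIF price already equals the CIF value: 405900.27
Import duty = 405900.27 × 4.1% = 16641.91
Buyer bears: destination terminal 906.30 + duty 16641.91 = 17548.21
Landed cost = invoice 405900.27 + 17548.21 = 423448.48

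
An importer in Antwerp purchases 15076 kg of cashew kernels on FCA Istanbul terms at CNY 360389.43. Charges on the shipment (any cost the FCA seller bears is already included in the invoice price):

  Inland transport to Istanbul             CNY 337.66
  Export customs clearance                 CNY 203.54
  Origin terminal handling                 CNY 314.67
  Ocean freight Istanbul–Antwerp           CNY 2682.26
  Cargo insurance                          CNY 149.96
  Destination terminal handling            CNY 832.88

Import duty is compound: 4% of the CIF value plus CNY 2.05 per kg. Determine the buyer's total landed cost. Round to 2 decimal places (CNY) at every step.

FCA: the seller delivers export-cleared goods to the carrier; the buyer bears costs from that point.
Already in the invoice (seller's account under FCA): inland to port, export clearance — exclude.
CIF value = FCA price + origin terminal + freight + insurance = 360389.43 + 314.67 + 2682.26 + 149.96 = 363536.32
Ad valorem component: 363536.32 × 4% = 14541.45
Specific component: 15076 × 2.05 = 30905.80
Import duty = 14541.45 + 30905.80 = 45447.25
Buyer bears: origin terminal 314.67 + freight 2682.26 + insurance 149.96 + destination terminal 832.88 + duty 45447.25 = 49427.02
Landed cost = invoice 360389.43 + 49427.02 = 409816.45

Total landed cost: CNY 409816.45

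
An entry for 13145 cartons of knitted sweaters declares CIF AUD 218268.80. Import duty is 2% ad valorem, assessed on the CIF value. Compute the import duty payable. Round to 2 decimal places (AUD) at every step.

Import duty: AUD 4365.38

Import duty = 218268.80 × 2% = 4365.38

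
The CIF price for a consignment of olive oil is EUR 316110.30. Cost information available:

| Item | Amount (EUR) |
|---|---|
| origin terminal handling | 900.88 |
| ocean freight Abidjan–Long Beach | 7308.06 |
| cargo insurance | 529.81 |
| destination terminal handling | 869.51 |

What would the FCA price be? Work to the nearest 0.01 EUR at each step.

Not relevant to the conversion: destination terminal — on the buyer under both terms; not part of either seller's price.
From CIF to FCA, the seller no longer bears: origin terminal, freight, insurance.
FCA price = 316110.30 − 900.88 − 7308.06 − 529.81 = 307371.55

FCA price: EUR 307371.55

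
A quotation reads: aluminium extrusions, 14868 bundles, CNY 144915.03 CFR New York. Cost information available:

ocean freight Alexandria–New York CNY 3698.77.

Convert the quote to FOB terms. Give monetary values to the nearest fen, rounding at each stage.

From CFR to FOB, the seller no longer bears: freight.
FOB price = 144915.03 − 3698.77 = 141216.26

FOB price: CNY 141216.26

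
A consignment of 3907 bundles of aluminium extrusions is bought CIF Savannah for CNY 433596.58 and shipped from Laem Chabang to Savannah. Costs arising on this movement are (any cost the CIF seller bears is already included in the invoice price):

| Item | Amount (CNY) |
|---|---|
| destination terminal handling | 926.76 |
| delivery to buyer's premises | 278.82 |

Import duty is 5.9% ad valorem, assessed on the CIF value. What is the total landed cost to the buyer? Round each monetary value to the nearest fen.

Total landed cost: CNY 460384.36

CIF: the seller pays costs through ocean freight and marine insurance to the destination port.
The CIF price already equals the CIF value: 433596.58
Import duty = 433596.58 × 5.9% = 25582.20
Buyer bears: destination terminal 926.76 + delivery 278.82 + duty 25582.20 = 26787.78
Landed cost = invoice 433596.58 + 26787.78 = 460384.36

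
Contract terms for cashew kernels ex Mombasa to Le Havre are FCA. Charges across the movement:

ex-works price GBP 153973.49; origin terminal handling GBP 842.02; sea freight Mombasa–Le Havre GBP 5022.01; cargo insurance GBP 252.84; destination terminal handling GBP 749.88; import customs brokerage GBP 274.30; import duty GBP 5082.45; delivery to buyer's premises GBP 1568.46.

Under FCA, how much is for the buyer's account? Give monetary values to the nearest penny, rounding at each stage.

FCA: the seller delivers export-cleared goods to the carrier; the buyer bears costs from that point.
Seller's account: goods 153973.49 = 153973.49
Buyer's account: origin terminal 842.02 + freight 5022.01 + insurance 252.84 + destination terminal 749.88 + brokerage 274.30 + duty 5082.45 + delivery 1568.46 = 13791.96

Buyer's account: GBP 13791.96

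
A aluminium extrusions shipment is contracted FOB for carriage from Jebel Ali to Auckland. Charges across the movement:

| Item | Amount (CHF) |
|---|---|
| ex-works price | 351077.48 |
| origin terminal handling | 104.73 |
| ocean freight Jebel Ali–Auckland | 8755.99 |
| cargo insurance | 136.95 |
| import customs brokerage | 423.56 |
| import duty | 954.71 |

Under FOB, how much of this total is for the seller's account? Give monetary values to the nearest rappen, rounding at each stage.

Seller's account: CHF 351182.21

FOB: the seller bears costs until goods are on board at the origin port; the buyer bears freight, insurance and all costs thereafter.
Seller's account: goods 351077.48 + origin terminal 104.73 = 351182.21
Buyer's account: freight 8755.99 + insurance 136.95 + brokerage 423.56 + duty 954.71 = 10271.21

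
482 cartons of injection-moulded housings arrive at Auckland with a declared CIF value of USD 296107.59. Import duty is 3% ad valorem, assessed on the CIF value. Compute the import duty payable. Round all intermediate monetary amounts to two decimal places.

Import duty: USD 8883.23

Import duty = 296107.59 × 3% = 8883.23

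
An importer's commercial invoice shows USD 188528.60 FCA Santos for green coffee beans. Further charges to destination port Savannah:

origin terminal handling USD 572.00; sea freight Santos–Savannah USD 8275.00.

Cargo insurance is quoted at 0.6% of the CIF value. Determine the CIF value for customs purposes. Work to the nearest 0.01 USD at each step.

CIF value: USD 198567.00

Let C be the CIF value. C = FCA price + pre-shipment costs + freight + 0.6% × C
C − 0.6% × C = 188528.60 + 572.00 + 8275.00
0.994 × C = 197375.60
C = 197375.60 / 0.994 = 198567.00
Insurance premium = 0.6% × 198567.00 = 1191.40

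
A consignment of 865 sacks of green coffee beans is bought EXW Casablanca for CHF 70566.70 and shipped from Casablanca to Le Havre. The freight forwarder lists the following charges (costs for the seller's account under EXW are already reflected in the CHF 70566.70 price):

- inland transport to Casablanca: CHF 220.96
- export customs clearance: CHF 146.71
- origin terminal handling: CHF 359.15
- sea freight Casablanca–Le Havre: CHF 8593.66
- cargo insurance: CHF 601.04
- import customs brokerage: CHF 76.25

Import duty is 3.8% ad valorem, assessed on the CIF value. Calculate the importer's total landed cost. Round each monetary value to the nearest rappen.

EXW: the seller makes goods available at their premises; the buyer bears all onward costs.
CIF value = EXW price + inland to port + export clearance + origin terminal + freight + insurance = 70566.70 + 220.96 + 146.71 + 359.15 + 8593.66 + 601.04 = 80488.22
Import duty = 80488.22 × 3.8% = 3058.55
Buyer bears: inland to port 220.96 + export clearance 146.71 + origin terminal 359.15 + freight 8593.66 + insurance 601.04 + brokerage 76.25 + duty 3058.55 = 13056.32
Landed cost = invoice 70566.70 + 13056.32 = 83623.02

Total landed cost: CHF 83623.02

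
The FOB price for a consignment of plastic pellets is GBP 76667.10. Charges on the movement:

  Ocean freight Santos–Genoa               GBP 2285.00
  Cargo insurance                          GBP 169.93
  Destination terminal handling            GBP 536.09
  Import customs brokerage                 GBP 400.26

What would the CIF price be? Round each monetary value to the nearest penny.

Not relevant to the conversion: destination terminal, brokerage — on the buyer under both terms; not part of either seller's price.
From FOB to CIF, the seller additionally bears: freight, insurance.
CIF price = 76667.10 + 2285.00 + 169.93 = 79122.03

CIF price: GBP 79122.03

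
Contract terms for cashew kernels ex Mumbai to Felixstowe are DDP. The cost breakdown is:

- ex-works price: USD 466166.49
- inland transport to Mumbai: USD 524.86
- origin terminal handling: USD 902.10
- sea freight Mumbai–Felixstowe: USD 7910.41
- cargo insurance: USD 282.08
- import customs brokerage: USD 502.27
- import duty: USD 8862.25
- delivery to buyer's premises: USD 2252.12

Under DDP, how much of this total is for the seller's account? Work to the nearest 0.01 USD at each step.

Seller's account: USD 487402.58

DDP: the seller bears all costs including import duty.
Seller's account: goods 466166.49 + inland to port 524.86 + origin terminal 902.10 + freight 7910.41 + insurance 282.08 + brokerage 502.27 + duty 8862.25 + delivery 2252.12 = 487402.58
Buyer's account: 0.00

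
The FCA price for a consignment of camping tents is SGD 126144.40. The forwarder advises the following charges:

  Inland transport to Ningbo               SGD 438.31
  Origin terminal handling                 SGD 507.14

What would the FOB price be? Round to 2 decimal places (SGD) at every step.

FOB price: SGD 126651.54

Not relevant to the conversion: inland to port — on the seller under both FCA and FOB; already in the FCA price and stays in the FOB price.
From FCA to FOB, the seller additionally bears: origin terminal.
FOB price = 126144.40 + 507.14 = 126651.54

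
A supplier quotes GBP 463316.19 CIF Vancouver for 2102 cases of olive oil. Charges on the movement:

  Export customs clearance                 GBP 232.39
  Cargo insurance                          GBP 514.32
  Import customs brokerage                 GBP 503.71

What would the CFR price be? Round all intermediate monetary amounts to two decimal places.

CFR price: GBP 462801.87

Not relevant to the conversion: export clearance — on the seller under both CIF and CFR; already in the CIF price and stays in the CFR price. brokerage — on the buyer under both terms; not part of either seller's price.
From CIF to CFR, the seller no longer bears: insurance.
CFR price = 463316.19 − 514.32 = 462801.87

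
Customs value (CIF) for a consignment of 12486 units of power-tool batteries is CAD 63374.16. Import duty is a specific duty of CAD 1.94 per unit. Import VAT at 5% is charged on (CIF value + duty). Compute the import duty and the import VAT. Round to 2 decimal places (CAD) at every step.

Import duty = 12486 × 1.94 = 24222.84
VAT base = CIF + duty = 63374.16 + 24222.84 = 87597.00
Import VAT = 87597.00 × 5% = 4379.85

Import duty: CAD 24222.84; import VAT: CAD 4379.85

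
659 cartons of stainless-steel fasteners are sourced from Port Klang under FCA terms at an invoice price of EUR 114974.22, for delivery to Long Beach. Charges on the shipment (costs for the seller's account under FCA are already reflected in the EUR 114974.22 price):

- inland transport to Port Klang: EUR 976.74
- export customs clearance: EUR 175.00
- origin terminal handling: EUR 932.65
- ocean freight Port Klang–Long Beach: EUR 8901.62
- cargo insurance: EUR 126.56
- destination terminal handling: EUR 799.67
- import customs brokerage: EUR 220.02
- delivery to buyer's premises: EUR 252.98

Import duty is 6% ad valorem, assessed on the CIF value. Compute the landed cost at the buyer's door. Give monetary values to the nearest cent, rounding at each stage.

FCA: the seller delivers export-cleared goods to the carrier; the buyer bears costs from that point.
Already in the invoice (seller's account under FCA): inland to port, export clearance — exclude.
CIF value = FCA price + origin terminal + freight + insurance = 114974.22 + 932.65 + 8901.62 + 126.56 = 124935.05
Import duty = 124935.05 × 6% = 7496.10
Buyer bears: origin terminal 932.65 + freight 8901.62 + insurance 126.56 + destination terminal 799.67 + brokerage 220.02 + delivery 252.98 + duty 7496.10 = 18729.60
Landed cost = invoice 114974.22 + 18729.60 = 133703.82

Total landed cost: EUR 133703.82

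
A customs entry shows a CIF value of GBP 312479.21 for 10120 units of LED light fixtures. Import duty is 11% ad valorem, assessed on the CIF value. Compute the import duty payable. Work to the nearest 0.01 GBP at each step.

Import duty: GBP 34372.71

Import duty = 312479.21 × 11% = 34372.71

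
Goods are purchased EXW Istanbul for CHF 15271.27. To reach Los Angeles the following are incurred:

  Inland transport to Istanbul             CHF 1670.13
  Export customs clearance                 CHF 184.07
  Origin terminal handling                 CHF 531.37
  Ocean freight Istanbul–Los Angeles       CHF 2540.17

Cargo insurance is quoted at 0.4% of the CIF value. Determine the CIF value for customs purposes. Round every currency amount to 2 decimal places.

Let C be the CIF value. C = EXW price + pre-shipment costs + freight + 0.4% × C
C − 0.4% × C = 15271.27 + 1670.13 + 184.07 + 531.37 + 2540.17
0.996 × C = 20197.01
C = 20197.01 / 0.996 = 20278.12
Insurance premium = 0.4% × 20278.12 = 81.11

CIF value: CHF 20278.12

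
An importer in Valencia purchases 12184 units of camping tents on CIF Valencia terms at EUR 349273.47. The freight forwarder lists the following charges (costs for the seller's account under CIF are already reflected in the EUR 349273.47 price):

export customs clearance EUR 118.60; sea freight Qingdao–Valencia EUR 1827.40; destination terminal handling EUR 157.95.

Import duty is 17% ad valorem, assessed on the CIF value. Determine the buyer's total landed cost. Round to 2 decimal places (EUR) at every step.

CIF: the seller pays costs through ocean freight and marine insurance to the destination port.
Already in the invoice (seller's account under CIF): export clearance, freight — exclude.
The CIF price already equals the CIF value: 349273.47
Import duty = 349273.47 × 17% = 59376.49
Buyer bears: destination terminal 157.95 + duty 59376.49 = 59534.44
Landed cost = invoice 349273.47 + 59534.44 = 408807.91

Total landed cost: EUR 408807.91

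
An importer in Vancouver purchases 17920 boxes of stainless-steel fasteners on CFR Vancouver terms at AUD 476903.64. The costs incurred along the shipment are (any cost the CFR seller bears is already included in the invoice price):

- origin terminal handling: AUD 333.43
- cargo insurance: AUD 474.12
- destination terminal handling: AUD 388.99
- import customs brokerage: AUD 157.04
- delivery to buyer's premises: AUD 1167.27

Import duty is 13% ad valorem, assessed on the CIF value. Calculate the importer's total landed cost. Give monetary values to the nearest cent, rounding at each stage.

CFR: the seller pays costs through ocean freight to the destination port, but not insurance.
Already in the invoice (seller's account under CFR): origin terminal — exclude.
CIF value = CFR price + insurance = 476903.64 + 474.12 = 477377.76
Import duty = 477377.76 × 13% = 62059.11
Buyer bears: insurance 474.12 + destination terminal 388.99 + brokerage 157.04 + delivery 1167.27 + duty 62059.11 = 64246.53
Landed cost = invoice 476903.64 + 64246.53 = 541150.17

Total landed cost: AUD 541150.17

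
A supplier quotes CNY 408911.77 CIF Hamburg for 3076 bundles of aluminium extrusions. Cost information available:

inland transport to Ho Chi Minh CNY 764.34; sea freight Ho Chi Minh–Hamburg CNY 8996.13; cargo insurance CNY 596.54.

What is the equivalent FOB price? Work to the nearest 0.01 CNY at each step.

Not relevant to the conversion: inland to port — on the seller under both CIF and FOB; already in the CIF price and stays in the FOB price.
From CIF to FOB, the seller no longer bears: freight, insurance.
FOB price = 408911.77 − 8996.13 − 596.54 = 399319.10

FOB price: CNY 399319.10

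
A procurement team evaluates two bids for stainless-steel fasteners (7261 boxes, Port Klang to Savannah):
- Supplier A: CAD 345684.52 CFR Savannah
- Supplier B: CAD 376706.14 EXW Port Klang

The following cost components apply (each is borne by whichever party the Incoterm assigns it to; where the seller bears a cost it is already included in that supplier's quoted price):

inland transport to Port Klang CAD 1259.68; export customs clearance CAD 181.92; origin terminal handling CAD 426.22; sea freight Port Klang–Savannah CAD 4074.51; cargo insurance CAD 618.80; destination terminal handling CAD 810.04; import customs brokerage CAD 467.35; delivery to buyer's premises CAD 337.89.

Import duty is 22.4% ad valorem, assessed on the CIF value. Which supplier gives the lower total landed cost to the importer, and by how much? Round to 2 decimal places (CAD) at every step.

Supplier A is cheaper by CAD 45243.88

Supplier A (CFR):
CIF value = CFR price + insurance = 345684.52 + 618.80 = 346303.32
Import duty = 346303.32 × 22.4% = 77571.94
Buyer bears (A): 618.80 + 810.04 + 467.35 + 337.89 = 2234.08
Landed cost (A) = invoice 345684.52 + 2234.08 + duty 77571.94 = 425490.54
Supplier B (EXW):
CIF value = EXW price + inland to port + export clearance + origin terminal + freight + insurance = 376706.14 + 1259.68 + 181.92 + 426.22 + 4074.51 + 618.80 = 383267.27
Import duty = 383267.27 × 22.4% = 85851.87
Buyer bears (B): 1259.68 + 181.92 + 426.22 + 4074.51 + 618.80 + 810.04 + 467.35 + 337.89 = 8176.41
Landed cost (B) = invoice 376706.14 + 8176.41 + duty 85851.87 = 470734.42
Difference = |425490.54 − 470734.42| = 45243.88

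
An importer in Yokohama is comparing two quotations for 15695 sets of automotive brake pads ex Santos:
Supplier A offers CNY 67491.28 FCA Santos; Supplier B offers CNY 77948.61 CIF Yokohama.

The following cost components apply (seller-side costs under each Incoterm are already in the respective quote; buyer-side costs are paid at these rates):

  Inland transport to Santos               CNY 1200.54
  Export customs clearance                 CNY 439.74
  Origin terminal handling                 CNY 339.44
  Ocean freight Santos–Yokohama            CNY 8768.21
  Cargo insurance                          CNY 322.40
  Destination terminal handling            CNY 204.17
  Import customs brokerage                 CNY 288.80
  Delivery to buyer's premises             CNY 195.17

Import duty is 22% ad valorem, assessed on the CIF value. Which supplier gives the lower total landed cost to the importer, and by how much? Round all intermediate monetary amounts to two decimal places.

Supplier A (FCA):
CIF value = FCA price + origin terminal + freight + insurance = 67491.28 + 339.44 + 8768.21 + 322.40 = 76921.33
Import duty = 76921.33 × 22% = 16922.69
Buyer bears (A): 339.44 + 8768.21 + 322.40 + 204.17 + 288.80 + 195.17 = 10118.19
Landed cost (A) = invoice 67491.28 + 10118.19 + duty 16922.69 = 94532.16
Supplier B (CIF):
The CIF price already equals the CIF value: 77948.61
Import duty = 77948.61 × 22% = 17148.69
Buyer bears (B): 204.17 + 288.80 + 195.17 = 688.14
Landed cost (B) = invoice 77948.61 + 688.14 + duty 17148.69 = 95785.44
Difference = |94532.16 − 95785.44| = 1253.28

Supplier A is cheaper by CNY 1253.28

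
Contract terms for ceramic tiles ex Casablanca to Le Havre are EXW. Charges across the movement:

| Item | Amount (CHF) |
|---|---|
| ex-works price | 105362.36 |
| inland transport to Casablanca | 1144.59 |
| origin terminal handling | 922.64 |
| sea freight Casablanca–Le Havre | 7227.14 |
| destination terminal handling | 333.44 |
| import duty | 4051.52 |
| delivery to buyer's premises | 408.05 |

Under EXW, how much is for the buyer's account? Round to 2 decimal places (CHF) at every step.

Buyer's account: CHF 14087.38

EXW: the seller makes goods available at their premises; the buyer bears all onward costs.
Seller's account: goods 105362.36 = 105362.36
Buyer's account: inland to port 1144.59 + origin terminal 922.64 + freight 7227.14 + destination terminal 333.44 + duty 4051.52 + delivery 408.05 = 14087.38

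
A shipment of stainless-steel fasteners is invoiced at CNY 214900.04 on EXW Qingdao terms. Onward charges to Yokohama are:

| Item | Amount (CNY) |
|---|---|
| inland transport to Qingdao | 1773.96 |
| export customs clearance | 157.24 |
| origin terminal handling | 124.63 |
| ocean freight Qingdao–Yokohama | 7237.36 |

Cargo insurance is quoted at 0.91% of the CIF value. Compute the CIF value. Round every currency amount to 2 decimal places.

Let C be the CIF value. C = EXW price + pre-shipment costs + freight + 0.91% × C
C − 0.91% × C = 214900.04 + 1773.96 + 157.24 + 124.63 + 7237.36
0.9909 × C = 224193.23
C = 224193.23 / 0.9909 = 226252.12
Insurance premium = 0.91% × 226252.12 = 2058.89

CIF value: CNY 226252.12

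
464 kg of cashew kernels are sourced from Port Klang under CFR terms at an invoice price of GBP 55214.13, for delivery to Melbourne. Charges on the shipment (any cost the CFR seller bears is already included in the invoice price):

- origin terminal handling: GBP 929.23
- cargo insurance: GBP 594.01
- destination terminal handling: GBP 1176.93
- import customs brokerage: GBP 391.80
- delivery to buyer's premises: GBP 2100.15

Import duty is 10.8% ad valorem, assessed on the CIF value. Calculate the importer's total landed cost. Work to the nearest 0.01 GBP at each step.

CFR: the seller pays costs through ocean freight to the destination port, but not insurance.
Already in the invoice (seller's account under CFR): origin terminal — exclude.
CIF value = CFR price + insurance = 55214.13 + 594.01 = 55808.14
Import duty = 55808.14 × 10.8% = 6027.28
Buyer bears: insurance 594.01 + destination terminal 1176.93 + brokerage 391.80 + delivery 2100.15 + duty 6027.28 = 10290.17
Landed cost = invoice 55214.13 + 10290.17 = 65504.30

Total landed cost: GBP 65504.30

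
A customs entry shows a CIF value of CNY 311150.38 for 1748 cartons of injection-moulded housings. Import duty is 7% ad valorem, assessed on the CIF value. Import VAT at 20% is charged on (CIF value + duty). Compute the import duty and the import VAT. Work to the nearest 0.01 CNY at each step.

Import duty = 311150.38 × 7% = 21780.53
VAT base = CIF + duty = 311150.38 + 21780.53 = 332930.91
Import VAT = 332930.91 × 20% = 66586.18

Import duty: CNY 21780.53; import VAT: CNY 66586.18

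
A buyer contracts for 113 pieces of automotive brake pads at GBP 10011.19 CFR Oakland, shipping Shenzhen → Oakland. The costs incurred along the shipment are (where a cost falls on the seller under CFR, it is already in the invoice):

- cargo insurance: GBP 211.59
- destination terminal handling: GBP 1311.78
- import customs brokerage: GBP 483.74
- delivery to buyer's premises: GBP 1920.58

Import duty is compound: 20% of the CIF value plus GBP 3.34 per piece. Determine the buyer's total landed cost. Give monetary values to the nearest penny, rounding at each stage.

Total landed cost: GBP 16360.86

CFR: the seller pays costs through ocean freight to the destination port, but not insurance.
CIF value = CFR price + insurance = 10011.19 + 211.59 = 10222.78
Ad valorem component: 10222.78 × 20% = 2044.56
Specific component: 113 × 3.34 = 377.42
Import duty = 2044.56 + 377.42 = 2421.98
Buyer bears: insurance 211.59 + destination terminal 1311.78 + brokerage 483.74 + delivery 1920.58 + duty 2421.98 = 6349.67
Landed cost = invoice 10011.19 + 6349.67 = 16360.86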